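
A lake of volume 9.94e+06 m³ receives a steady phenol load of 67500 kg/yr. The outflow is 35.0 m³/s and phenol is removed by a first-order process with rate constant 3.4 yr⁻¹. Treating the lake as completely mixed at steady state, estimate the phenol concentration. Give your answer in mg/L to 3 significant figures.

0.0593 mg/L

Outflow Q = 35.0 m³/s × 3.156e+07 s/yr = 1.105e+09 m³/yr.
Steady-state CSTR mass balance: W = Q·C + k·V·C, so C = W/(Q + kV).
Q + kV = 1.105e+09 + 3.4·9.94e+06 = 1.138e+09 m³/yr.
C = 67500/1.138e+09 = 5.93e-05 kg/m³ = 0.0593 mg/L.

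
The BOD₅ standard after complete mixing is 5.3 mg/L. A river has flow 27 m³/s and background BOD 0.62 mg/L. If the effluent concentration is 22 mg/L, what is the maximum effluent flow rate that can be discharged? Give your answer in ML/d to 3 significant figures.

Mass balance at complete mixing: C_std·(Q_w + Q_r) = Q_w·C_e + Q_r·C_b.
Rearranging, Q_w = Q_r·(C_std − C_b)/(C_e − C_std) = 27·(5.3 − 0.62) / (22 − 5.3) = 7.566 m³/s.
= 653.7 ML/d.

654 ML/d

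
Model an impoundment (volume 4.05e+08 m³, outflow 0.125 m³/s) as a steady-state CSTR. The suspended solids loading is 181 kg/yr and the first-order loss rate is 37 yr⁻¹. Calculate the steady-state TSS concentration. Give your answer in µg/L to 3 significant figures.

Outflow Q = 0.125 m³/s × 3.156e+07 s/yr = 3.945e+06 m³/yr.
Steady-state CSTR mass balance: W = Q·C + k·V·C, so C = W/(Q + kV).
Q + kV = 3.945e+06 + 37·4.05e+08 = 1.499e+10 m³/yr.
C = 181/1.499e+10 = 1.208e-08 kg/m³ = 1.208e-05 mg/L = 0.01208 µg/L.

0.0121 µg/L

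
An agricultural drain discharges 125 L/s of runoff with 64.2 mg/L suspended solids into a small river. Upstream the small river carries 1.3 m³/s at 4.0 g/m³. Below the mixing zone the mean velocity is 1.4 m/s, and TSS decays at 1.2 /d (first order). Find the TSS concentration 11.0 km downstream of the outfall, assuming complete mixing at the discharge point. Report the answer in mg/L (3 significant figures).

125 L/s = 0.125 m³/s.
After complete mixing, C₀ = (0.125·64.2 + 1.3·4) / 1.425 = 9.281 mg/L.
Travel time t = 1.1e+04 m / 1.4 m/s = 7857 s = 0.09094 d.
C = 9.281·exp(−1.2·0.09094) = 9.281·0.8966 = 8.321 mg/L.

8.32 mg/L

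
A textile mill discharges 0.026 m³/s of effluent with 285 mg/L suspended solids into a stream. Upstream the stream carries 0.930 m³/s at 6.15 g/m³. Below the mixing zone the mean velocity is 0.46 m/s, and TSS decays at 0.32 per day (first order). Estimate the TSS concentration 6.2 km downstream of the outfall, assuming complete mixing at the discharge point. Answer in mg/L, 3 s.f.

13.1 mg/L

After complete mixing, C₀ = (0.026·285 + 0.93·6.15) / 0.956 = 13.73 mg/L.
Travel time t = 6200 m / 0.46 m/s = 1.348e+04 s = 0.156 d.
C = 13.73·exp(−0.32·0.156) = 13.73·0.9513 = 13.07 mg/L.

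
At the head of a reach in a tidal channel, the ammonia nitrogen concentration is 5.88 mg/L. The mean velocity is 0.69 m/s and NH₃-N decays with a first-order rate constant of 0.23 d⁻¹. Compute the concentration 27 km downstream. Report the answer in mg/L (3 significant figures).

5.30 mg/L

Travel time t = 27 km / 0.69 m/s = 2.7e+04/0.69 = 3.913e+04 s = 0.4529 d.
First-order decay: C = 5.88·exp(−0.23·0.4529) = 5.88·0.9011 = 5.298 mg/L.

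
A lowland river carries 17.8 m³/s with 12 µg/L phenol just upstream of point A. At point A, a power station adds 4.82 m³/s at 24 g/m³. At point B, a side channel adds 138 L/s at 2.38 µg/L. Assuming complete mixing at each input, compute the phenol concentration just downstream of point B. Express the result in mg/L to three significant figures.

12 µg/L = 0.012 mg/L.
After input A: C = (17.8·0.012 + 4.82·24) / 22.62 = 5.124 mg/L.
138 L/s = 0.138 m³/s.
2.38 µg/L = 0.00238 mg/L.
After input B: C = (22.62·5.124 + 0.138·0.00238) / 22.76 = 5.092 mg/L.

5.09 mg/L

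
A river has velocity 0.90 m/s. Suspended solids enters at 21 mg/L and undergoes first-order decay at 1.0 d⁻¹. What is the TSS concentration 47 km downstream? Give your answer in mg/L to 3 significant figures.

11.5 mg/L

Travel time t = 47 km / 0.90 m/s = 4.7e+04/0.90 = 5.222e+04 s = 0.6044 d.
First-order decay: C = 21·exp(−1.0·0.6044) = 21·0.5464 = 11.47 mg/L.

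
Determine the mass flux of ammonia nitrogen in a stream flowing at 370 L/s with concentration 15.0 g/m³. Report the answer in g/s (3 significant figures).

370 L/s = 0.37 m³/s.
Mass flux = Q·C = 0.37 m³/s × 15 g/m³ = 5.55 g/s.

5.55 g/s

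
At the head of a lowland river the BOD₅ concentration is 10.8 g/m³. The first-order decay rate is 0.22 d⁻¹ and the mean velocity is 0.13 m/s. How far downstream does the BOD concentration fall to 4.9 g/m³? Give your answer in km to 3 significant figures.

40.3 km

From C = C₀·e^(−kt), t = ln(C₀/C)/k = ln(10.8/4.9)/0.22 = 0.7903/0.22 = 3.592 d.
Distance = v·t = 0.13 m/s × 3.104e+05 s = 4.035e+04 m = 40.35 km.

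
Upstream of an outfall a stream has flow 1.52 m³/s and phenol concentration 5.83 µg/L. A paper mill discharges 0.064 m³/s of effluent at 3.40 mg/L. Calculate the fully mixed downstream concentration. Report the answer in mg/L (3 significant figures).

5.83 µg/L = 0.00583 mg/L.
Conservation of mass across the mixing zone: C = (0.064·3.4 + 1.52·0.00583) / (0.064 + 1.52) = 0.2265/1.584 = 0.143 mg/L.

0.143 mg/L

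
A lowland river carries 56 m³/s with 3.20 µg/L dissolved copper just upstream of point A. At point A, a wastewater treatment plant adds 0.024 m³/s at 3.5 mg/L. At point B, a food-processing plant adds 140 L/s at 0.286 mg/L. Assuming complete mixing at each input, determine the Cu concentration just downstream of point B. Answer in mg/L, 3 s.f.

0.00540 mg/L

3.20 µg/L = 0.0032 mg/L.
After input A: C = (56·0.0032 + 0.024·3.5) / 56.02 = 0.004698 mg/L.
140 L/s = 0.14 m³/s.
After input B: C = (56.02·0.004698 + 0.14·0.286) / 56.16 = 0.005399 mg/L.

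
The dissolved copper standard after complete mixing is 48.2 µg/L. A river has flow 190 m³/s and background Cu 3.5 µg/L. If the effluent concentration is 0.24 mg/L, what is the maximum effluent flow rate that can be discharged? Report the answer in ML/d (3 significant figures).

3.5 µg/L = 0.0035 mg/L.
48.2 µg/L = 0.0482 mg/L.
Mass balance at complete mixing: C_std·(Q_w + Q_r) = Q_w·C_e + Q_r·C_b.
Rearranging, Q_w = Q_r·(C_std − C_b)/(C_e − C_std) = 190·(0.0482 − 0.0035) / (0.24 − 0.0482) = 44.28 m³/s.
= 3826 ML/d.

3830 ML/d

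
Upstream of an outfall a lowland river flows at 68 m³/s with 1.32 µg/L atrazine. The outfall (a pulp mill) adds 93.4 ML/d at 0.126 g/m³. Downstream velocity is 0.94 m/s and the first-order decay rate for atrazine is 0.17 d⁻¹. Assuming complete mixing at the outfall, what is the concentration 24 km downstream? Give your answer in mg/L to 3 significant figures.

0.00311 mg/L

93.4 ML/d = 1.081 m³/s.
1.32 µg/L = 0.00132 mg/L.
After complete mixing, C₀ = (1.081·0.126 + 68·0.00132) / 69.08 = 0.003271 mg/L.
Travel time t = 2.4e+04 m / 0.94 m/s = 2.553e+04 s = 0.2955 d.
C = 0.003271·exp(−0.17·0.2955) = 0.003271·0.951 = 0.003111 mg/L.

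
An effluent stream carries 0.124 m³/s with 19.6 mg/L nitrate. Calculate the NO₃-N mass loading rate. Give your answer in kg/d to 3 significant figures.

Mass flux = Q·C = 0.124 m³/s × 19.6 g/m³ = 2.43 g/s.
= 2.43 g/s × 86.4 = 210 kg/d.

210 kg/d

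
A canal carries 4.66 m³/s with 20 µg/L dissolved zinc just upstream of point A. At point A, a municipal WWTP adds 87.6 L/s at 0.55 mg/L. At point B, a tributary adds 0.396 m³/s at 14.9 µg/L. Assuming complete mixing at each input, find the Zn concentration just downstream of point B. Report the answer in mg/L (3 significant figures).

0.0286 mg/L

20 µg/L = 0.02 mg/L.
87.6 L/s = 0.0876 m³/s.
After input A: C = (4.66·0.02 + 0.0876·0.55) / 4.748 = 0.02978 mg/L.
14.9 µg/L = 0.0149 mg/L.
After input B: C = (4.748·0.02978 + 0.396·0.0149) / 5.144 = 0.02863 mg/L.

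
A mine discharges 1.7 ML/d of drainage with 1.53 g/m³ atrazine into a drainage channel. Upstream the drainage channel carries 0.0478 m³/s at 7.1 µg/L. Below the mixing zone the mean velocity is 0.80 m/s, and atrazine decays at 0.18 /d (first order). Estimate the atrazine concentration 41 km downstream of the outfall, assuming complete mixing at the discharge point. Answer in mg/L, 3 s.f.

1.7 ML/d = 0.01968 m³/s.
7.1 µg/L = 0.0071 mg/L.
After complete mixing, C₀ = (0.01968·1.53 + 0.0478·0.0071) / 0.06748 = 0.4512 mg/L.
Travel time t = 4.1e+04 m / 0.80 m/s = 5.125e+04 s = 0.5932 d.
C = 0.4512·exp(−0.18·0.5932) = 0.4512·0.8987 = 0.4055 mg/L.

0.405 mg/L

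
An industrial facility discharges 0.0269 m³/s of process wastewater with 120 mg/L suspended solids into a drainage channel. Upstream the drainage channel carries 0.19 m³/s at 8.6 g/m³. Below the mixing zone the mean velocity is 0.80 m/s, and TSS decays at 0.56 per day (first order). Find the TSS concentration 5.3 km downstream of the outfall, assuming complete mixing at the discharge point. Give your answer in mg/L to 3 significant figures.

After complete mixing, C₀ = (0.0269·120 + 0.19·8.6) / 0.2169 = 22.42 mg/L.
Travel time t = 5300 m / 0.80 m/s = 6625 s = 0.07668 d.
C = 22.42·exp(−0.56·0.07668) = 22.42·0.958 = 21.47 mg/L.

21.5 mg/L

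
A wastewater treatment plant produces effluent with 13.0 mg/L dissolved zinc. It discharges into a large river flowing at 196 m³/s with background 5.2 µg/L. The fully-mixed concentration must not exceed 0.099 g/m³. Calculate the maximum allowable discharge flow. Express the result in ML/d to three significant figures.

5.2 µg/L = 0.0052 mg/L.
Mass balance at complete mixing: C_std·(Q_w + Q_r) = Q_w·C_e + Q_r·C_b.
Rearranging, Q_w = Q_r·(C_std − C_b)/(C_e − C_std) = 196·(0.099 − 0.0052) / (13 − 0.099) = 1.425 m³/s.
= 123.1 ML/d.

123 ML/d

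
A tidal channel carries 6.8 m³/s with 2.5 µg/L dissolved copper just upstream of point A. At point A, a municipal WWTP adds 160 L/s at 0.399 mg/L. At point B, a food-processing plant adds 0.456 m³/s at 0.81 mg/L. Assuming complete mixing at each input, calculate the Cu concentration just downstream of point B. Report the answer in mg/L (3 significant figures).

2.5 µg/L = 0.0025 mg/L.
160 L/s = 0.16 m³/s.
After input A: C = (6.8·0.0025 + 0.16·0.399) / 6.96 = 0.01161 mg/L.
After input B: C = (6.96·0.01161 + 0.456·0.81) / 7.416 = 0.06071 mg/L.

0.0607 mg/L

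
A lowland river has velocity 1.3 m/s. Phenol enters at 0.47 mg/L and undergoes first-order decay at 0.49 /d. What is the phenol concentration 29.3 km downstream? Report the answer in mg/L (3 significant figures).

Travel time t = 29.3 km / 1.3 m/s = 2.93e+04/1.3 = 2.254e+04 s = 0.2609 d.
First-order decay: C = 0.47·exp(−0.49·0.2609) = 0.47·0.88 = 0.4136 mg/L.

0.414 mg/L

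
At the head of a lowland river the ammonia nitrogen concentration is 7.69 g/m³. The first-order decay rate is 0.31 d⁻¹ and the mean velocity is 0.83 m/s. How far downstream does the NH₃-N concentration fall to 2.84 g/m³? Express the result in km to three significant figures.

From C = C₀·e^(−kt), t = ln(C₀/C)/k = ln(7.69/2.84)/0.31 = 0.9961/0.31 = 3.213 d.
Distance = v·t = 0.83 m/s × 2.776e+05 s = 2.304e+05 m = 230.4 km.

230 km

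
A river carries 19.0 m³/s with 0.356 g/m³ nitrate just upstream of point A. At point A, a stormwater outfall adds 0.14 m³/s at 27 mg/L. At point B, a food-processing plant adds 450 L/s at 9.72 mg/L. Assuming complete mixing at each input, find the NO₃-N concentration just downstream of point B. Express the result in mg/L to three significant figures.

After input A: C = (19·0.356 + 0.14·27) / 19.14 = 0.5509 mg/L.
450 L/s = 0.45 m³/s.
After input B: C = (19.14·0.5509 + 0.45·9.72) / 19.59 = 0.7615 mg/L.

0.762 mg/L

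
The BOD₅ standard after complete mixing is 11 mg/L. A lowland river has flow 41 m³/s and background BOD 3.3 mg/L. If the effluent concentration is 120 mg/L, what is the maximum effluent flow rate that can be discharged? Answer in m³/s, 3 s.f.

2.90 m³/s

Mass balance at complete mixing: C_std·(Q_w + Q_r) = Q_w·C_e + Q_r·C_b.
Rearranging, Q_w = Q_r·(C_std − C_b)/(C_e − C_std) = 41·(11 − 3.3) / (120 − 11) = 2.896 m³/s.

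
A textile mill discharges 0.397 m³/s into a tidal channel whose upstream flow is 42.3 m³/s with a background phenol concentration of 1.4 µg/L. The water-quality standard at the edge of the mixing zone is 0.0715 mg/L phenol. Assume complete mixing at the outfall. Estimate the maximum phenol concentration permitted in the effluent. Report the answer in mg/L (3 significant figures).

7.54 mg/L

1.4 µg/L = 0.0014 mg/L.
Mass balance: 0.0715·42.7 = 0.397·Cₑ + 42.3·0.0014.
Cₑ = (3.053 − 0.05922) / 0.397 = 7.541 mg/L.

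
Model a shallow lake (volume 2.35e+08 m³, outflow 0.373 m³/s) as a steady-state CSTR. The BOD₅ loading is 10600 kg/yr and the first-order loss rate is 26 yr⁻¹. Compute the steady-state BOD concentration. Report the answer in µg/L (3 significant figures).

Outflow Q = 0.373 m³/s × 3.156e+07 s/yr = 1.177e+07 m³/yr.
Steady-state CSTR mass balance: W = Q·C + k·V·C, so C = W/(Q + kV).
Q + kV = 1.177e+07 + 26·2.35e+08 = 6.122e+09 m³/yr.
C = 10600/6.122e+09 = 1.732e-06 kg/m³ = 0.001732 mg/L = 1.732 µg/L.

1.73 µg/L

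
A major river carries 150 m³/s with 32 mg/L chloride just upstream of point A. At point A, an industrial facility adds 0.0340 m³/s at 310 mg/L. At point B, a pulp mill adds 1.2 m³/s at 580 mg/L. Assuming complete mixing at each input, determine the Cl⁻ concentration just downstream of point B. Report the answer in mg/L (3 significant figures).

After input A: C = (150·32 + 0.034·310) / 150 = 32.06 mg/L.
After input B: C = (150·32.06 + 1.2·580) / 151.2 = 36.41 mg/L.

36.4 mg/L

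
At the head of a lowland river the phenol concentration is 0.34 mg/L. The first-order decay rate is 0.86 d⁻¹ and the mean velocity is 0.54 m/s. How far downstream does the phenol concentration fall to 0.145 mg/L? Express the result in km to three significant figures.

46.2 km

From C = C₀·e^(−kt), t = ln(C₀/C)/k = ln(0.34/0.145)/0.86 = 0.8522/0.86 = 0.9909 d.
Distance = v·t = 0.54 m/s × 8.562e+04 s = 4.623e+04 m = 46.23 km.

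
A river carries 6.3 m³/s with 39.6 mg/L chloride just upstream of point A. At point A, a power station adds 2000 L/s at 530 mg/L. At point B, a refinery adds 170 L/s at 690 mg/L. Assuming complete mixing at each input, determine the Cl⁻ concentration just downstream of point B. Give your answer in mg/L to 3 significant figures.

2000 L/s = 2 m³/s.
After input A: C = (6.3·39.6 + 2·530) / 8.3 = 157.8 mg/L.
170 L/s = 0.17 m³/s.
After input B: C = (8.3·157.8 + 0.17·690) / 8.47 = 168.5 mg/L.

168 mg/L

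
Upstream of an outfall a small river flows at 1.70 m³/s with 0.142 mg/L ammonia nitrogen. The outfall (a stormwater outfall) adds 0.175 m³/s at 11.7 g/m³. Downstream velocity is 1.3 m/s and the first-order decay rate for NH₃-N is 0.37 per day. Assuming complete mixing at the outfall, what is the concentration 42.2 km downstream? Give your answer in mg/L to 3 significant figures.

After complete mixing, C₀ = (0.175·11.7 + 1.7·0.142) / 1.875 = 1.221 mg/L.
Travel time t = 4.22e+04 m / 1.3 m/s = 3.246e+04 s = 0.3757 d.
C = 1.221·exp(−0.37·0.3757) = 1.221·0.8702 = 1.062 mg/L.

1.06 mg/L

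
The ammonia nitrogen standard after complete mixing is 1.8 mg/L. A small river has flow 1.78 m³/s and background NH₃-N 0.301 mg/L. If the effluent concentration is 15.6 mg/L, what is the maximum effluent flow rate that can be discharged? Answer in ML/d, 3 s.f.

16.7 ML/d

Mass balance at complete mixing: C_std·(Q_w + Q_r) = Q_w·C_e + Q_r·C_b.
Rearranging, Q_w = Q_r·(C_std − C_b)/(C_e − C_std) = 1.78·(1.8 − 0.301) / (15.6 − 1.8) = 0.1933 m³/s.
= 16.71 ML/d.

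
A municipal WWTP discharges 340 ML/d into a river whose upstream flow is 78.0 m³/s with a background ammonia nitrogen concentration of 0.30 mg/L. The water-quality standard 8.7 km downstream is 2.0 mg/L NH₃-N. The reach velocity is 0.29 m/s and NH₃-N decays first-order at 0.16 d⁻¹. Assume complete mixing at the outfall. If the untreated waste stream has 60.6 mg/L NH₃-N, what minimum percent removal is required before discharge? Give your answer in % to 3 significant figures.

37.2 %

340 ML/d = 3.935 m³/s.
Travel time to the compliance point: t = 8700/0.29 = 3e+04 s = 0.3472 d; decay factor exp(−0.16·0.3472) = 0.946.
So the concentration just after mixing may be at most 2/0.946 = 2.114 mg/L.
Mass balance: 2.114·81.94 = 3.935·Cₑ + 78·0.3.
Cₑ = (173.2 − 23.4) / 3.935 = 38.07 mg/L.
Required removal = 1 − 38.07/60.6 = 37.17 %.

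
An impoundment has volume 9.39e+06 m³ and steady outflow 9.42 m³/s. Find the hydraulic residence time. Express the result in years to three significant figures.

0.0316 yr

Q = 9.42 m³/s × 3.156e+07 s/yr = 2.973e+08 m³/yr.
Hydraulic residence time τ = V/Q = 9.39e+06/2.973e+08 = 0.03159 yr.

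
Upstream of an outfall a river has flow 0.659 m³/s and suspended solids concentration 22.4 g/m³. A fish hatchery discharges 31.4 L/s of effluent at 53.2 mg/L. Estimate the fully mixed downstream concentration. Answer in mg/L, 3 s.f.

23.8 mg/L

31.4 L/s = 0.0314 m³/s.
By mass balance at complete mixing, C = (0.0314·53.2 + 0.659·22.4) / (0.0314 + 0.659) = 16.43/0.6904 = 23.8 mg/L.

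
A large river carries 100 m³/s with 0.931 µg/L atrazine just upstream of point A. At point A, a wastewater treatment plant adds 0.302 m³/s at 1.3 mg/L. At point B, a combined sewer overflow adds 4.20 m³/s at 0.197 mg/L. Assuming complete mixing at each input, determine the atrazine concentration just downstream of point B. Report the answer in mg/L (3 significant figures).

0.931 µg/L = 0.000931 mg/L.
After input A: C = (100·0.000931 + 0.302·1.3) / 100.3 = 0.004842 mg/L.
After input B: C = (100.3·0.004842 + 4.2·0.197) / 104.5 = 0.01257 mg/L.

0.0126 mg/L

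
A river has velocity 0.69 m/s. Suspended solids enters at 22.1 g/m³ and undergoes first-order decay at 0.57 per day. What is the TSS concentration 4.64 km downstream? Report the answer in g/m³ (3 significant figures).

21.1 g/m³

Travel time t = 4.64 km / 0.69 m/s = 4640/0.69 = 6725 s = 0.07783 d.
First-order decay: C = 22.1·exp(−0.57·0.07783) = 22.1·0.9566 = 21.14 g/m³.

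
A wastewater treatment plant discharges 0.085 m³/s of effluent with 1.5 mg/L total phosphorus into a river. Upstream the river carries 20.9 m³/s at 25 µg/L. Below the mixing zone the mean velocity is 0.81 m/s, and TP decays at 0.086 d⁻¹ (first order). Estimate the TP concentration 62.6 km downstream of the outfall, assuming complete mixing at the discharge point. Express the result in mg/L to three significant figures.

25 µg/L = 0.025 mg/L.
After complete mixing, C₀ = (0.085·1.5 + 20.9·0.025) / 20.98 = 0.03097 mg/L.
Travel time t = 6.26e+04 m / 0.81 m/s = 7.728e+04 s = 0.8945 d.
C = 0.03097·exp(−0.086·0.8945) = 0.03097·0.926 = 0.02868 mg/L.

0.0287 mg/L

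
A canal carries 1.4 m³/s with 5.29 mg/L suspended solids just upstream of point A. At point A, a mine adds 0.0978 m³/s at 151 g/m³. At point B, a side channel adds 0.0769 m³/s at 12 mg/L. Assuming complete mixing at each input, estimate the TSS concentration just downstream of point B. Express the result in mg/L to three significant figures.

After input A: C = (1.4·5.29 + 0.0978·151) / 1.498 = 14.8 mg/L.
After input B: C = (1.498·14.8 + 0.0769·12) / 1.575 = 14.67 mg/L.

14.7 mg/L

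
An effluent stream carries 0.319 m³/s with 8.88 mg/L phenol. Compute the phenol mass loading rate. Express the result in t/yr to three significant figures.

Mass flux = Q·C = 0.319 m³/s × 8.88 g/m³ = 2.833 g/s.
= 2.833 g/s × 31.56 = 89.39 t/yr.

89.4 t/yr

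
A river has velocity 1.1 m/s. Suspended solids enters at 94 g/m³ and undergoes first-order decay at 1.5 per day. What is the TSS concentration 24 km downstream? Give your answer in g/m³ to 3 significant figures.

Travel time t = 24 km / 1.1 m/s = 2.4e+04/1.1 = 2.182e+04 s = 0.2525 d.
First-order decay: C = 94·exp(−1.5·0.2525) = 94·0.6847 = 64.36 g/m³.

64.4 g/m³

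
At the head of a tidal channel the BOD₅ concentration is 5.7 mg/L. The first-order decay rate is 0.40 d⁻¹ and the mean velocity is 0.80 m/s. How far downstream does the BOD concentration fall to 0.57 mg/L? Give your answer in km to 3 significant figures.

From C = C₀·e^(−kt), t = ln(C₀/C)/k = ln(5.7/0.57)/0.40 = 2.303/0.40 = 5.756 d.
Distance = v·t = 0.80 m/s × 4.974e+05 s = 3.979e+05 m = 397.9 km.

398 km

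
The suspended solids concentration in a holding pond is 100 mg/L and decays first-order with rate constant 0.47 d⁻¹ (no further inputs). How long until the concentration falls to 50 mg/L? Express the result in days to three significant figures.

t = ln(C₀/C)/k = ln(100/50)/0.47 = 0.6931/0.47 = 1.475 d.

1.47 d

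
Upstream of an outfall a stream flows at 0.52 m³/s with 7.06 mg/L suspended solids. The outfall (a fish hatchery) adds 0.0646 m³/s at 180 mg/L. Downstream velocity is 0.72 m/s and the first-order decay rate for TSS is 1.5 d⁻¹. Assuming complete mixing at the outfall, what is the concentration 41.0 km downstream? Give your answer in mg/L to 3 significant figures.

After complete mixing, C₀ = (0.0646·180 + 0.52·7.06) / 0.5846 = 26.17 mg/L.
Travel time t = 4.1e+04 m / 0.72 m/s = 5.694e+04 s = 0.6591 d.
C = 26.17·exp(−1.5·0.6591) = 26.17·0.3721 = 9.738 mg/L.

9.74 mg/L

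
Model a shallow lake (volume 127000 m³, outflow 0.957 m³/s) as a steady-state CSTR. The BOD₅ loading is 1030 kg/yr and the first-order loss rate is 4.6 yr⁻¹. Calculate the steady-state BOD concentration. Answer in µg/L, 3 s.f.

33.5 µg/L

Outflow Q = 0.957 m³/s × 3.156e+07 s/yr = 3.02e+07 m³/yr.
Steady-state CSTR mass balance: W = Q·C + k·V·C, so C = W/(Q + kV).
Q + kV = 3.02e+07 + 4.6·127000 = 3.078e+07 m³/yr.
C = 1030/3.078e+07 = 3.346e-05 kg/m³ = 0.03346 mg/L = 33.46 µg/L.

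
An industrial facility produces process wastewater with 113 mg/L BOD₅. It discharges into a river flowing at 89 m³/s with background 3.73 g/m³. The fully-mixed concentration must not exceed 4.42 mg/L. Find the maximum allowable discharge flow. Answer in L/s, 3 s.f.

Mass balance at complete mixing: C_std·(Q_w + Q_r) = Q_w·C_e + Q_r·C_b.
Rearranging, Q_w = Q_r·(C_std − C_b)/(C_e − C_std) = 89·(4.42 − 3.73) / (113 − 4.42) = 0.5656 m³/s.
= 565.6 L/s.

566 L/s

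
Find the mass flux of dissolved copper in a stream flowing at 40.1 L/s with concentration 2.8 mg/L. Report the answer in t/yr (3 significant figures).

3.54 t/yr

40.1 L/s = 0.0401 m³/s.
Mass flux = Q·C = 0.0401 m³/s × 2.8 g/m³ = 0.1123 g/s.
= 0.1123 g/s × 31.56 = 3.543 t/yr.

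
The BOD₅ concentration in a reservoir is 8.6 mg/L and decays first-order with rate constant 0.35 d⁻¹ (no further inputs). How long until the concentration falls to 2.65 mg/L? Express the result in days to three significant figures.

t = ln(C₀/C)/k = ln(8.6/2.65)/0.35 = 1.177/0.35 = 3.363 d.

3.36 d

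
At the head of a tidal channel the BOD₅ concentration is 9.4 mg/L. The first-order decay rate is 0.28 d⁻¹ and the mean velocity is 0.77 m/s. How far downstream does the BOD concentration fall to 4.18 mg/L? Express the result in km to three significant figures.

193 km

From C = C₀·e^(−kt), t = ln(C₀/C)/k = ln(9.4/4.18)/0.28 = 0.8104/0.28 = 2.894 d.
Distance = v·t = 0.77 m/s × 2.501e+05 s = 1.926e+05 m = 192.6 km.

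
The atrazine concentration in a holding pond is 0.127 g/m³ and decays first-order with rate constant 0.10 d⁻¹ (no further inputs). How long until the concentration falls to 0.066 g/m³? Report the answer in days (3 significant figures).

6.55 d

t = ln(C₀/C)/k = ln(0.127/0.066)/0.10 = 0.6545/0.10 = 6.545 d.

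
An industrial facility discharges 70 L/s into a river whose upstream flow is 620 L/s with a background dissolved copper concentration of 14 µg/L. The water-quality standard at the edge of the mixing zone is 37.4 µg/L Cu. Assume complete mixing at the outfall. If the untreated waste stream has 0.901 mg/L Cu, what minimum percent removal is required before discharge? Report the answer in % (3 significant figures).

70 L/s = 0.07 m³/s.
620 L/s = 0.62 m³/s.
14 µg/L = 0.014 mg/L.
37.4 µg/L = 0.0374 mg/L.
Mass balance: 0.0374·0.69 = 0.07·Cₑ + 0.62·0.014.
Cₑ = (0.02581 − 0.00868) / 0.07 = 0.2447 mg/L.
Required removal = 1 − 0.2447/0.901 = 72.85 %.

72.8 %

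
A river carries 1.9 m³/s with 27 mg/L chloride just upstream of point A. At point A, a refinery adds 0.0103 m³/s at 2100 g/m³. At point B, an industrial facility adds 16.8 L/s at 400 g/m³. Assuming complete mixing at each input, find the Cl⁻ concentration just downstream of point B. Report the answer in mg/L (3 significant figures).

After input A: C = (1.9·27 + 0.0103·2100) / 1.91 = 38.18 mg/L.
16.8 L/s = 0.0168 m³/s.
After input B: C = (1.91·38.18 + 0.0168·400) / 1.927 = 41.33 mg/L.

41.3 mg/L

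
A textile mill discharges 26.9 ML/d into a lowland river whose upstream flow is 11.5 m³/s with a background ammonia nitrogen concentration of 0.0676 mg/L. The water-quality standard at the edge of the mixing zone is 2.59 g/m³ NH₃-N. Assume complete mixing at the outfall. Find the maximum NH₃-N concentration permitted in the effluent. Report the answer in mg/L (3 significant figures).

95.8 mg/L

26.9 ML/d = 0.3113 m³/s.
Mass balance: 2.59·11.81 = 0.3113·Cₑ + 11.5·0.0676.
Cₑ = (30.59 − 0.7774) / 0.3113 = 95.76 mg/L.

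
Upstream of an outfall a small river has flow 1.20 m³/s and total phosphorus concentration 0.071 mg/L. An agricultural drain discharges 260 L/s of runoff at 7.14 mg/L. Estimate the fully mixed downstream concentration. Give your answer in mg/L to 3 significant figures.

260 L/s = 0.26 m³/s.
Conservation of mass across the mixing zone: C = (0.26·7.14 + 1.2·0.071) / (0.26 + 1.2) = 1.942/1.46 = 1.33 mg/L.

1.33 mg/L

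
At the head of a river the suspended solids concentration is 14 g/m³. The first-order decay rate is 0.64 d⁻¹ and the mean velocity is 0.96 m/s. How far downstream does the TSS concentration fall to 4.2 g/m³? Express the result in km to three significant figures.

156 km

From C = C₀·e^(−kt), t = ln(C₀/C)/k = ln(14/4.2)/0.64 = 1.204/0.64 = 1.881 d.
Distance = v·t = 0.96 m/s × 1.625e+05 s = 1.56e+05 m = 156 km.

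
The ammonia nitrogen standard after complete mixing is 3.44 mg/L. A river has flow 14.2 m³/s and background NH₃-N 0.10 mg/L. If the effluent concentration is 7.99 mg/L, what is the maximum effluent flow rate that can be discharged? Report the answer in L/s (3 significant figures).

10400 L/s

Mass balance at complete mixing: C_std·(Q_w + Q_r) = Q_w·C_e + Q_r·C_b.
Rearranging, Q_w = Q_r·(C_std − C_b)/(C_e − C_std) = 14.2·(3.44 − 0.1) / (7.99 − 3.44) = 10.42 m³/s.
= 1.042e+04 L/s.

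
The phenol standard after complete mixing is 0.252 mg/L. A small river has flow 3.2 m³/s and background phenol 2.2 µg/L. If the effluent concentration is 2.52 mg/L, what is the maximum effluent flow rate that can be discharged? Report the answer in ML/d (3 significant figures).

2.2 µg/L = 0.0022 mg/L.
Mass balance at complete mixing: C_std·(Q_w + Q_r) = Q_w·C_e + Q_r·C_b.
Rearranging, Q_w = Q_r·(C_std − C_b)/(C_e − C_std) = 3.2·(0.252 − 0.0022) / (2.52 − 0.252) = 0.3525 m³/s.
= 30.45 ML/d.

30.5 ML/d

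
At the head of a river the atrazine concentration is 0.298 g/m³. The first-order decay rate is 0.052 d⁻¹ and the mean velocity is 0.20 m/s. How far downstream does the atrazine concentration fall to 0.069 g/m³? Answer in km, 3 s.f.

486 km

From C = C₀·e^(−kt), t = ln(C₀/C)/k = ln(0.298/0.069)/0.052 = 1.463/0.052 = 28.13 d.
Distance = v·t = 0.20 m/s × 2.431e+06 s = 4.862e+05 m = 486.2 km.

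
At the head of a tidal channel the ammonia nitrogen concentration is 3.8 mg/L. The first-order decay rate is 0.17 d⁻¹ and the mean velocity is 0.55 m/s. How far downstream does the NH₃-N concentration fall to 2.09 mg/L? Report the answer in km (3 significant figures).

167 km

From C = C₀·e^(−kt), t = ln(C₀/C)/k = ln(3.8/2.09)/0.17 = 0.5978/0.17 = 3.517 d.
Distance = v·t = 0.55 m/s × 3.038e+05 s = 1.671e+05 m = 167.1 km.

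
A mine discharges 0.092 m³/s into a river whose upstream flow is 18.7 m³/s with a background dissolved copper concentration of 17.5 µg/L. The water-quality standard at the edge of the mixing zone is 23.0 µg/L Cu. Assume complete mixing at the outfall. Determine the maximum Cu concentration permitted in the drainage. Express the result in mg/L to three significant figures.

17.5 µg/L = 0.0175 mg/L.
23.0 µg/L = 0.023 mg/L.
Mass balance: 0.023·18.79 = 0.092·Cₑ + 18.7·0.0175.
Cₑ = (0.4322 − 0.3273) / 0.092 = 1.141 mg/L.

1.14 mg/L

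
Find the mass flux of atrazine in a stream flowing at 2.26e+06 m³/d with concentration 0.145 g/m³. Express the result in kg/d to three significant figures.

2.26e+06 m³/d = 26.16 m³/s.
Mass flux = Q·C = 26.16 m³/s × 0.145 g/m³ = 3.793 g/s.
= 3.793 g/s × 86.4 = 327.7 kg/d.

328 kg/d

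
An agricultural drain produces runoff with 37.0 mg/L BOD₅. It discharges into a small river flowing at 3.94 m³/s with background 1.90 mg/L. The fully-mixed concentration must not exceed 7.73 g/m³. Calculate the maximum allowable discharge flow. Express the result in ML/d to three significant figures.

Mass balance at complete mixing: C_std·(Q_w + Q_r) = Q_w·C_e + Q_r·C_b.
Rearranging, Q_w = Q_r·(C_std − C_b)/(C_e − C_std) = 3.94·(7.73 − 1.9) / (37 − 7.73) = 0.7848 m³/s.
= 67.8 ML/d.

67.8 ML/d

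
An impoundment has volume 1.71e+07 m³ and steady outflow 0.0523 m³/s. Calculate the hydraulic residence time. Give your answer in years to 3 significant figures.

Q = 0.0523 m³/s × 3.156e+07 s/yr = 1.65e+06 m³/yr.
Hydraulic residence time τ = V/Q = 1.71e+07/1.65e+06 = 10.36 yr.

10.4 yr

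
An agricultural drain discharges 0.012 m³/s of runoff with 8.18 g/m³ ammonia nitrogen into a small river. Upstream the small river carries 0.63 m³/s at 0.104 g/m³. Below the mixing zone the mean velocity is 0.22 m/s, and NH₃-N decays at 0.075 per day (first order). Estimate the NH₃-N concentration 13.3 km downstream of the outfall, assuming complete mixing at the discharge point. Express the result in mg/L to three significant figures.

0.242 mg/L

After complete mixing, C₀ = (0.012·8.18 + 0.63·0.104) / 0.642 = 0.255 mg/L.
Travel time t = 1.33e+04 m / 0.22 m/s = 6.045e+04 s = 0.6997 d.
C = 0.255·exp(−0.075·0.6997) = 0.255·0.9489 = 0.2419 mg/L.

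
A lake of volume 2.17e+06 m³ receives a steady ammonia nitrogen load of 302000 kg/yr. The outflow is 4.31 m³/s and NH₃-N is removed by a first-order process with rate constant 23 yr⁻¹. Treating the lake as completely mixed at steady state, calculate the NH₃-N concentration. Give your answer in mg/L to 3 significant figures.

1.62 mg/L

Outflow Q = 4.31 m³/s × 3.156e+07 s/yr = 1.36e+08 m³/yr.
Steady-state CSTR mass balance: W = Q·C + k·V·C, so C = W/(Q + kV).
Q + kV = 1.36e+08 + 23·2.17e+06 = 1.859e+08 m³/yr.
C = 302000/1.859e+08 = 0.001624 kg/m³ = 1.624 mg/L.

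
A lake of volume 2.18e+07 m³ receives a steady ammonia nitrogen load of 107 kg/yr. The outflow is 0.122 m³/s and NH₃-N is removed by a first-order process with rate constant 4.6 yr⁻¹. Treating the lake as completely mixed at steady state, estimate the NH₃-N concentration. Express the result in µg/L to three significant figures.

Outflow Q = 0.122 m³/s × 3.156e+07 s/yr = 3.85e+06 m³/yr.
Steady-state CSTR mass balance: W = Q·C + k·V·C, so C = W/(Q + kV).
Q + kV = 3.85e+06 + 4.6·2.18e+07 = 1.041e+08 m³/yr.
C = 107/1.041e+08 = 1.028e-06 kg/m³ = 0.001028 mg/L = 1.028 µg/L.

1.03 µg/L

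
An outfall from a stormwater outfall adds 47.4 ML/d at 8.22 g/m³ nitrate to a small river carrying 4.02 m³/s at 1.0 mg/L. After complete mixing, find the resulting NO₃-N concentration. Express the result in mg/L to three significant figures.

1.87 mg/L

47.4 ML/d = 0.5486 m³/s.
Conservation of mass across the mixing zone: C = (0.5486·8.22 + 4.02·1) / (0.5486 + 4.02) = 8.53/4.569 = 1.867 mg/L.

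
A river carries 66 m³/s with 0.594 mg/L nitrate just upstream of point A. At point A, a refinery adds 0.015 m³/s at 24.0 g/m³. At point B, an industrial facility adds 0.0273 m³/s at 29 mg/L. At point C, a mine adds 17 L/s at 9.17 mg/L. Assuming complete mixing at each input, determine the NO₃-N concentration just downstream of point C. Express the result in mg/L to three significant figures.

After input A: C = (66·0.594 + 0.015·24) / 66.02 = 0.5993 mg/L.
After input B: C = (66.02·0.5993 + 0.0273·29) / 66.04 = 0.6111 mg/L.
17 L/s = 0.017 m³/s.
After input C: C = (66.04·0.6111 + 0.017·9.17) / 66.06 = 0.6133 mg/L.

0.613 mg/L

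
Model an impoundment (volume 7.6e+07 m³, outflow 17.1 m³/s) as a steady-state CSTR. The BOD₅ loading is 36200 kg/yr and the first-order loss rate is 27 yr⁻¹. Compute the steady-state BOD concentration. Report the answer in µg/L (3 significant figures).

14.0 µg/L

Outflow Q = 17.1 m³/s × 3.156e+07 s/yr = 5.396e+08 m³/yr.
Steady-state CSTR mass balance: W = Q·C + k·V·C, so C = W/(Q + kV).
Q + kV = 5.396e+08 + 27·7.6e+07 = 2.592e+09 m³/yr.
C = 36200/2.592e+09 = 1.397e-05 kg/m³ = 0.01397 mg/L = 13.97 µg/L.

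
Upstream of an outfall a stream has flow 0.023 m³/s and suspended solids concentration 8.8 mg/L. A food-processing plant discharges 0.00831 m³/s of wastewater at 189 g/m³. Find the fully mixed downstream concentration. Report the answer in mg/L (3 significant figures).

By mass balance at complete mixing, C = (0.00831·189 + 0.023·8.8) / (0.00831 + 0.023) = 1.773/0.03131 = 56.63 mg/L.

56.6 mg/L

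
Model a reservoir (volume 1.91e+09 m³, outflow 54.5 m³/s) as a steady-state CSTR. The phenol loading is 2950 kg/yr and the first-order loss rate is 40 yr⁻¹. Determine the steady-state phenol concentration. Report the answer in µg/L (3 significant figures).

Outflow Q = 54.5 m³/s × 3.156e+07 s/yr = 1.72e+09 m³/yr.
Steady-state CSTR mass balance: W = Q·C + k·V·C, so C = W/(Q + kV).
Q + kV = 1.72e+09 + 40·1.91e+09 = 7.812e+10 m³/yr.
C = 2950/7.812e+10 = 3.776e-08 kg/m³ = 3.776e-05 mg/L = 0.03776 µg/L.

0.0378 µg/L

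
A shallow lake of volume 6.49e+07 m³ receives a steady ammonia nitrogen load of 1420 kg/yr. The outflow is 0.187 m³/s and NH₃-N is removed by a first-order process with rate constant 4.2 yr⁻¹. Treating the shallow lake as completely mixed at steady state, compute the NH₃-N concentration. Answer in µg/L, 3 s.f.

5.10 µg/L

Outflow Q = 0.187 m³/s × 3.156e+07 s/yr = 5.901e+06 m³/yr.
Steady-state CSTR mass balance: W = Q·C + k·V·C, so C = W/(Q + kV).
Q + kV = 5.901e+06 + 4.2·6.49e+07 = 2.785e+08 m³/yr.
C = 1420/2.785e+08 = 5.099e-06 kg/m³ = 0.005099 mg/L = 5.099 µg/L.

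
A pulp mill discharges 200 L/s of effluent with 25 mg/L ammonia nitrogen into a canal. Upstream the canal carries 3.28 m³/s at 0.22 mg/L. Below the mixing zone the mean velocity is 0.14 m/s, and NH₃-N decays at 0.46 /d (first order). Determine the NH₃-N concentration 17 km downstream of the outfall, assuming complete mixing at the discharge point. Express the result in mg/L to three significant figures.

0.861 mg/L

200 L/s = 0.2 m³/s.
After complete mixing, C₀ = (0.2·25 + 3.28·0.22) / 3.48 = 1.644 mg/L.
Travel time t = 1.7e+04 m / 0.14 m/s = 1.214e+05 s = 1.405 d.
C = 1.644·exp(−0.46·1.405) = 1.644·0.5239 = 0.8613 mg/L.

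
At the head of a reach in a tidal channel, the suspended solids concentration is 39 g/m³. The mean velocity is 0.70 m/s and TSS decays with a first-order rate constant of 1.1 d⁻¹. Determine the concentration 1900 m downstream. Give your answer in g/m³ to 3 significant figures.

37.7 g/m³

Travel time t = 1900 m / 0.70 m/s = 1900/0.70 = 2714 s = 0.03142 d.
First-order decay: C = 39·exp(−1.1·0.03142) = 39·0.966 = 37.68 g/m³.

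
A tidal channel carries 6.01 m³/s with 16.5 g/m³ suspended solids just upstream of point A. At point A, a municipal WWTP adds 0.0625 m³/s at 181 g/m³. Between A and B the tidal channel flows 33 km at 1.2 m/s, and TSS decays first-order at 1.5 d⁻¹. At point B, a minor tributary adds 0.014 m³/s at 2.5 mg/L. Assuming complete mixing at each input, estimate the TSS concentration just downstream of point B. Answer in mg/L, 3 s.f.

After input A: C = (6.01·16.5 + 0.0625·181) / 6.072 = 18.19 mg/L.
Over the 33 km reach to input B (t = 2.75e+04 s = 0.3183 d), decay gives C = 18.19·exp(−1.5·0.3183) = 11.29 mg/L.
After input B: C = (6.072·11.29 + 0.014·2.5) / 6.087 = 11.27 mg/L.

11.3 mg/L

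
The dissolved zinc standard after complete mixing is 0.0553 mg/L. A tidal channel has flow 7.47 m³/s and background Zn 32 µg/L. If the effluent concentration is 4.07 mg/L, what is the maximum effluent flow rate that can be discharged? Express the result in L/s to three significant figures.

43.4 L/s

32 µg/L = 0.032 mg/L.
Mass balance at complete mixing: C_std·(Q_w + Q_r) = Q_w·C_e + Q_r·C_b.
Rearranging, Q_w = Q_r·(C_std − C_b)/(C_e − C_std) = 7.47·(0.0553 − 0.032) / (4.07 − 0.0553) = 0.04335 m³/s.
= 43.35 L/s.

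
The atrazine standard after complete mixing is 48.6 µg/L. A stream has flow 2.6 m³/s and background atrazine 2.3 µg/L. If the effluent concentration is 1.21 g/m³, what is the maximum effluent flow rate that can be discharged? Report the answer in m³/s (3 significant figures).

2.3 µg/L = 0.0023 mg/L.
48.6 µg/L = 0.0486 mg/L.
Mass balance at complete mixing: C_std·(Q_w + Q_r) = Q_w·C_e + Q_r·C_b.
Rearranging, Q_w = Q_r·(C_std − C_b)/(C_e − C_std) = 2.6·(0.0486 − 0.0023) / (1.21 − 0.0486) = 0.1037 m³/s.

0.104 m³/s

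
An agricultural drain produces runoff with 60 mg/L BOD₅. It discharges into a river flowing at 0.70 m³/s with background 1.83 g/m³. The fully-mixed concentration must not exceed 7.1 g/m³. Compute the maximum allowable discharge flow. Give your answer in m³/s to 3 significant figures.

0.0697 m³/s

Mass balance at complete mixing: C_std·(Q_w + Q_r) = Q_w·C_e + Q_r·C_b.
Rearranging, Q_w = Q_r·(C_std − C_b)/(C_e − C_std) = 0.70·(7.1 − 1.83) / (60 − 7.1) = 0.06974 m³/s.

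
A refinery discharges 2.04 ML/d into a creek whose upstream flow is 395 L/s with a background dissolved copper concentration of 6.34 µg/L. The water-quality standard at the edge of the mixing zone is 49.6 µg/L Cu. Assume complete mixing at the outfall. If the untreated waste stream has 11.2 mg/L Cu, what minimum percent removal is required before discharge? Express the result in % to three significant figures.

93.1 %

2.04 ML/d = 0.02361 m³/s.
395 L/s = 0.395 m³/s.
6.34 µg/L = 0.00634 mg/L.
49.6 µg/L = 0.0496 mg/L.
Mass balance: 0.0496·0.4186 = 0.02361·Cₑ + 0.395·0.00634.
Cₑ = (0.02076 − 0.002504) / 0.02361 = 0.7733 mg/L.
Required removal = 1 − 0.7733/11.2 = 93.1 %.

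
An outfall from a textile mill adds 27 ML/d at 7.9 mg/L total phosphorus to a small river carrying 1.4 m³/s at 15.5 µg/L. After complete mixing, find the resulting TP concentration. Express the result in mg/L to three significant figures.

1.45 mg/L

27 ML/d = 0.3125 m³/s.
15.5 µg/L = 0.0155 mg/L.
By mass balance at complete mixing, C = (0.3125·7.9 + 1.4·0.0155) / (0.3125 + 1.4) = 2.49/1.712 = 1.454 mg/L.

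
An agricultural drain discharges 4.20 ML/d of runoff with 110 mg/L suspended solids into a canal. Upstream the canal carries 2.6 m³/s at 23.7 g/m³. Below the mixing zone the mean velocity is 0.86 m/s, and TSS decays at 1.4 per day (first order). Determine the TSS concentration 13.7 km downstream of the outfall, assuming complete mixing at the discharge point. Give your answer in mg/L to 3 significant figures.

4.20 ML/d = 0.04861 m³/s.
After complete mixing, C₀ = (0.04861·110 + 2.6·23.7) / 2.649 = 25.28 mg/L.
Travel time t = 1.37e+04 m / 0.86 m/s = 1.593e+04 s = 0.1844 d.
C = 25.28·exp(−1.4·0.1844) = 25.28·0.7725 = 19.53 mg/L.

19.5 mg/L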